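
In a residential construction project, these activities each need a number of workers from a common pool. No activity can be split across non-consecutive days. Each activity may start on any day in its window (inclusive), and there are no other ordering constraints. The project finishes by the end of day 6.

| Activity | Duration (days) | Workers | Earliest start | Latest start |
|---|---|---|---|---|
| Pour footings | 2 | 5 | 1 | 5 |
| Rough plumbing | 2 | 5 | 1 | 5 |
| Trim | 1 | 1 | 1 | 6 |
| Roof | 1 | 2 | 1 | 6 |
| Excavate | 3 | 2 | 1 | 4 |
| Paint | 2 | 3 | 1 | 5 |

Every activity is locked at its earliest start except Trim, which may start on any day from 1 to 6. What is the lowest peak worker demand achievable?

17

Trim@1: d1:18  d2:15  d3:2  d4:0  d5:0  d6:0 → peak 18
Trim@2: d1:17  d2:16  d3:2  d4:0  d5:0  d6:0 → peak 17
Trim@3: d1:17  d2:15  d3:3  d4:0  d5:0  d6:0 → peak 17
Trim@4: d1:17  d2:15  d3:2  d4:1  d5:0  d6:0 → peak 17
Trim@5: d1:17  d2:15  d3:2  d4:0  d5:1  d6:0 → peak 17
Trim@6: d1:17  d2:15  d3:2  d4:0  d5:0  d6:1 → peak 17
Best is Trim@2, peak 17.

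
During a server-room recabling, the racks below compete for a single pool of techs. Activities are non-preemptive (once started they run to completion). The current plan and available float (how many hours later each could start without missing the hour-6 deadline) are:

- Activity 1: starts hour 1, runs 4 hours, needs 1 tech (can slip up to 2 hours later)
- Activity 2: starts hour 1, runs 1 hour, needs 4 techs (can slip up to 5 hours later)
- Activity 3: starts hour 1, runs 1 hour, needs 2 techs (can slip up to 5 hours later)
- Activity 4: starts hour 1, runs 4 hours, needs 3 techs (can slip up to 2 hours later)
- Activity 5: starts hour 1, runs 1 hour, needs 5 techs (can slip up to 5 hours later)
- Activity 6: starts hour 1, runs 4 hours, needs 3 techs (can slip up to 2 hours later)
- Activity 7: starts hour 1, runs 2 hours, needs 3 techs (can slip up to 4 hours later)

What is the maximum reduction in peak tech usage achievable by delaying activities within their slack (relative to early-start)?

Early-start peak: h1:21  h2:10  h3:7  h4:7  h5:0  h6:0 ⇒ 21.
Leveled (Activity 1@1, Activity 2@1, Activity 3@5, Activity 4@1, Activity 5@6, Activity 6@2, Activity 7@5): h1:8  h2:7  h3:7  h4:7  h5:8  h6:8 ⇒ 8.
Reduction 21 − 8 = 13.

13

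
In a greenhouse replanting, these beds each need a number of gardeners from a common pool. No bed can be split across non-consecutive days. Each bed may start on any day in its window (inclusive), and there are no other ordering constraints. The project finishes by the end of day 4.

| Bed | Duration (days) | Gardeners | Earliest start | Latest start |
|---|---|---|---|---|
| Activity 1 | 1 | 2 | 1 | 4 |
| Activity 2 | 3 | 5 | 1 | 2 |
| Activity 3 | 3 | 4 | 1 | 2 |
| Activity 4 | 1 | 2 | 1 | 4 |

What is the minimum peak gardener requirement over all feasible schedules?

9

Early-start (Activity 1@1, Activity 2@1, Activity 3@1, Activity 4@1) gives peak 13: d1:13  d2:9  d3:9  d4:0.
Shift Activity 3→2.
Schedule Activity 1@1, Activity 2@1, Activity 3@2, Activity 4@1: d1:9  d2:9  d3:9  d4:4 — peak 9.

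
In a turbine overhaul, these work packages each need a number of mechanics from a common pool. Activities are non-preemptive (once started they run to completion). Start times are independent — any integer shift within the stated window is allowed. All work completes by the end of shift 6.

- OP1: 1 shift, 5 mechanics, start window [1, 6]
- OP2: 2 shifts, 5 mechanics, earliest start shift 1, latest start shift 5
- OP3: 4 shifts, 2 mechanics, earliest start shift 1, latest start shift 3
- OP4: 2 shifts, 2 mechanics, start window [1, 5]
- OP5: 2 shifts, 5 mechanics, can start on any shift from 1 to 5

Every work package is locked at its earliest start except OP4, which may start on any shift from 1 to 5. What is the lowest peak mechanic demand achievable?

OP4@1: s1:19  s2:14  s3:2  s4:2  s5:0  s6:0 → peak 19
OP4@2: s1:17  s2:14  s3:4  s4:2  s5:0  s6:0 → peak 17
OP4@3: s1:17  s2:12  s3:4  s4:4  s5:0  s6:0 → peak 17
OP4@4: s1:17  s2:12  s3:2  s4:4  s5:2  s6:0 → peak 17
OP4@5: s1:17  s2:12  s3:2  s4:2  s5:2  s6:2 → peak 17
Best is OP4@2, peak 17.

17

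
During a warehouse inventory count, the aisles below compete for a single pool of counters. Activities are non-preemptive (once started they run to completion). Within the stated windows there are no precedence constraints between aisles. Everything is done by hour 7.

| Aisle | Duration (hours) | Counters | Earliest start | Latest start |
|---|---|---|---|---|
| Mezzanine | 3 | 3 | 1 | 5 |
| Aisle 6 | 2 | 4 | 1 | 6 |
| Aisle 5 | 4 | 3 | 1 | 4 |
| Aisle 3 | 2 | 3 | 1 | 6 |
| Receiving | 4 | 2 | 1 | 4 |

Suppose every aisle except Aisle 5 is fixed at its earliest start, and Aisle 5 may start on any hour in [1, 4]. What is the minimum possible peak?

Aisle 5@1: h1:15  h2:15  h3:8  h4:5  h5:0  h6:0  h7:0 → peak 15
Aisle 5@2: h1:12  h2:15  h3:8  h4:5  h5:3  h6:0  h7:0 → peak 15
Aisle 5@3: h1:12  h2:12  h3:8  h4:5  h5:3  h6:3  h7:0 → peak 12
Aisle 5@4: h1:12  h2:12  h3:5  h4:5  h5:3  h6:3  h7:3 → peak 12
Best is Aisle 5@3, peak 12.

12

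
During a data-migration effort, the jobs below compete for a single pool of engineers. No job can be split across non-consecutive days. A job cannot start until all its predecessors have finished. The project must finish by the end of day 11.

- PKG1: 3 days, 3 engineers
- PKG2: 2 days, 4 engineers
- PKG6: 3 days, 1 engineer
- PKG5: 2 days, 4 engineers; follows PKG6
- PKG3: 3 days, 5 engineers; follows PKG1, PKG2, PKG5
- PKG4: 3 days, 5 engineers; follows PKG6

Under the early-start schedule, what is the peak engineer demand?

Early-start schedule: PKG1@1, PKG2@1, PKG6@1, PKG5@4, PKG3@6, PKG4@4.
Load per day: day 1: 8, day 2: 8, day 3: 4, day 4: 9, day 5: 9, day 6: 10, day 7: 5, day 8: 5, day 9: 0, day 10: 0, day 11: 0.
Peak is 10.

10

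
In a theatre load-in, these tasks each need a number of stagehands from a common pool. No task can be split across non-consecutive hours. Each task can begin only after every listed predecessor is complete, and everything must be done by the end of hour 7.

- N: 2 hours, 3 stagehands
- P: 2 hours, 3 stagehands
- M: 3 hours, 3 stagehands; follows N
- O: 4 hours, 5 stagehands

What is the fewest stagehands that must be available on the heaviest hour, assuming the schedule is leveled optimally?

8

Early-start (N@1, P@1, M@3, O@1) gives peak 11: h1:11  h2:11  h3:8  h4:8  h5:3  h6:0  h7:0.
Shift O→3.
Schedule N@1, P@1, M@3, O@3: h1:6  h2:6  h3:8  h4:8  h5:8  h6:5  h7:0 — peak 8.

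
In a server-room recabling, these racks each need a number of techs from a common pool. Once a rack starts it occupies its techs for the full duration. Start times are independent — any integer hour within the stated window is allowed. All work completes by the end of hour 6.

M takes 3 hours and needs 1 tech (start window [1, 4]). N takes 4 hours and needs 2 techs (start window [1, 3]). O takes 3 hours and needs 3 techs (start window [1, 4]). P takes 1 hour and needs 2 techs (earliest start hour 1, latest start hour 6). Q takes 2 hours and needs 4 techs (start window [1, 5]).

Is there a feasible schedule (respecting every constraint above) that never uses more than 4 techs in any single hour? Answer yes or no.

Total tech-hours = 30; over 6 hours the average is 30/6 > 4, so some hour must exceed 4.

no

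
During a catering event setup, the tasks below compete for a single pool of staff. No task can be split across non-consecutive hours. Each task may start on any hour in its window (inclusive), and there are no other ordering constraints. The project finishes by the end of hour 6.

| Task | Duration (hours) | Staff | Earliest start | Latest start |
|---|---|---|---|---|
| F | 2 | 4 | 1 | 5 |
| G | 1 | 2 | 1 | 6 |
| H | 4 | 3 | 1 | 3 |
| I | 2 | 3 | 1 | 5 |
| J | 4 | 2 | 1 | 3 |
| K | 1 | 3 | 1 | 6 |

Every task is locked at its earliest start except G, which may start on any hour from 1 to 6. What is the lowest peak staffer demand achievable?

G@1: h1:17  h2:12  h3:5  h4:5  h5:0  h6:0 → peak 17
G@2: h1:15  h2:14  h3:5  h4:5  h5:0  h6:0 → peak 15
G@3: h1:15  h2:12  h3:7  h4:5  h5:0  h6:0 → peak 15
G@4: h1:15  h2:12  h3:5  h4:7  h5:0  h6:0 → peak 15
G@5: h1:15  h2:12  h3:5  h4:5  h5:2  h6:0 → peak 15
G@6: h1:15  h2:12  h3:5  h4:5  h5:0  h6:2 → peak 15
Best is G@2, peak 15.

15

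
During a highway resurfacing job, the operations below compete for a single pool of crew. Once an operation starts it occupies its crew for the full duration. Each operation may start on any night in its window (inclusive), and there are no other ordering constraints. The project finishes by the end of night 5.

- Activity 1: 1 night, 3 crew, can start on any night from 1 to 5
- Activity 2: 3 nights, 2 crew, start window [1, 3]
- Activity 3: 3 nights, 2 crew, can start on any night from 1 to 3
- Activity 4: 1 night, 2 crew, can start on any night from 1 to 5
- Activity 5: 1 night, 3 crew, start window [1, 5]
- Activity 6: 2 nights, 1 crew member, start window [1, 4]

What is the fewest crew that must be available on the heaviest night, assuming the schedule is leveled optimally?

Early-start (Activity 1@1, Activity 2@1, Activity 3@1, Activity 4@1, Activity 5@1, Activity 6@1) gives peak 13: n1:13  n2:5  n3:4  n4:0  n5:0.
Shift Activity 3→2, Activity 4→4, Activity 5→5, Activity 6→2.
Schedule Activity 1@1, Activity 2@1, Activity 3@2, Activity 4@4, Activity 5@5, Activity 6@2: n1:5  n2:5  n3:5  n4:4  n5:3 — peak 5.
Total crew member-nights = 22 over 5 nights ⇒ peak ≥ ⌈22/5⌉ = 5, so 5 is optimal.

5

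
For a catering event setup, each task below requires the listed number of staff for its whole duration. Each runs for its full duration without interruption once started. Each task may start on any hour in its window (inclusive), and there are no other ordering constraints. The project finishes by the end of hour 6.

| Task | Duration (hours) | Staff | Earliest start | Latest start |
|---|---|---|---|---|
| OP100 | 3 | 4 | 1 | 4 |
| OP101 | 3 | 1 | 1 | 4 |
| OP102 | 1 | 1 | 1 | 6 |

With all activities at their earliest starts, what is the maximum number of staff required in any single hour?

Early-start schedule: OP100@1, OP101@1, OP102@1.
Load per hour: hour 1: 6, hour 2: 5, hour 3: 5, hour 4: 0, hour 5: 0, hour 6: 0.
Peak is 6.

6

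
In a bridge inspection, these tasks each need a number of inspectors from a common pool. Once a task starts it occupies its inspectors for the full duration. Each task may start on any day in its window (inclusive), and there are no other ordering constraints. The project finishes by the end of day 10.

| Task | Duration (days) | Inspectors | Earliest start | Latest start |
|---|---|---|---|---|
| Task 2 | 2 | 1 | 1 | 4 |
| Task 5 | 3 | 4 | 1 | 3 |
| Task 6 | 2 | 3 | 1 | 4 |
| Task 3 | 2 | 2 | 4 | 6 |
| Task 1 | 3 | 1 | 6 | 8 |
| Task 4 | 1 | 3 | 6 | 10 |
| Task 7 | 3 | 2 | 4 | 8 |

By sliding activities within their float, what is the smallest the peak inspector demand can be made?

4

Early-start (Task 2@1, Task 5@1, Task 6@1, Task 3@4, Task 1@6, Task 4@6, Task 7@4) gives peak 8: d1:8  d2:8  d3:4  d4:4  d5:4  d6:6  d7:1  d8:1  d9:0  d10:0.
Shift Task 5→3, Task 3→6, Task 1→8, Task 4→9, Task 7→6.
Schedule Task 2@1, Task 5@3, Task 6@1, Task 3@6, Task 1@8, Task 4@9, Task 7@6: d1:4  d2:4  d3:4  d4:4  d5:4  d6:4  d7:4  d8:3  d9:4  d10:1 — peak 4.
Total inspector-days = 36 over 10 days ⇒ peak ≥ ⌈36/10⌉ = 4, so 4 is optimal.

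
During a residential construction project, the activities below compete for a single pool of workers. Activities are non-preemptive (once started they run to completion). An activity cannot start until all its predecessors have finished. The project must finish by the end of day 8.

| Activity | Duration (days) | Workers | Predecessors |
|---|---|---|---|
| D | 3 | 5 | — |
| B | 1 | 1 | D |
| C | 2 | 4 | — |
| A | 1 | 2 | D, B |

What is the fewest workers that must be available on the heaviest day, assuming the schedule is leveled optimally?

5

Early-start (D@1, B@4, C@1, A@5) gives peak 9: d1:9  d2:9  d3:5  d4:1  d5:2  d6:0  d7:0  d8:0.
Shift C→4, A→6.
Schedule D@1, B@4, C@4, A@6: d1:5  d2:5  d3:5  d4:5  d5:4  d6:2  d7:0  d8:0 — peak 5.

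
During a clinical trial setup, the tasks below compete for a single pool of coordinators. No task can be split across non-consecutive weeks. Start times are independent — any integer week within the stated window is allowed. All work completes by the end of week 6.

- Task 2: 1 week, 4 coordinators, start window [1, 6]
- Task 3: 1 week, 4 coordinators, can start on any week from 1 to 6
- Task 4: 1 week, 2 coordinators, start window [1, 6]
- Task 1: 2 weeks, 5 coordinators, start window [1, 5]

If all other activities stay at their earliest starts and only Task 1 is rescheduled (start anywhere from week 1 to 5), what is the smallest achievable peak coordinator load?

10

Task 1@1: w1:15  w2:5  w3:0  w4:0  w5:0  w6:0 → peak 15
Task 1@2: w1:10  w2:5  w3:5  w4:0  w5:0  w6:0 → peak 10
Task 1@3: w1:10  w2:0  w3:5  w4:5  w5:0  w6:0 → peak 10
Task 1@4: w1:10  w2:0  w3:0  w4:5  w5:5  w6:0 → peak 10
Task 1@5: w1:10  w2:0  w3:0  w4:0  w5:5  w6:5 → peak 10
Best is Task 1@2, peak 10.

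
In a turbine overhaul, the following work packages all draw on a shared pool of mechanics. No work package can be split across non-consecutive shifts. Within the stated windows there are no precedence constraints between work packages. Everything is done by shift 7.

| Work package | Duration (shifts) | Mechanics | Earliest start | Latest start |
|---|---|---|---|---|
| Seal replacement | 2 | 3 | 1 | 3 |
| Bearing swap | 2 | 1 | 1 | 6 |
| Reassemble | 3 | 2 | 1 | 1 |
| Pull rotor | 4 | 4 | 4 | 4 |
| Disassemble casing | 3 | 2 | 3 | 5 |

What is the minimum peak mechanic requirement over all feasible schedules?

Schedule Seal replacement@1, Bearing swap@1, Reassemble@1, Pull rotor@4, Disassemble casing@3: s1:6  s2:6  s3:4  s4:6  s5:6  s6:4  s7:4 — peak 6.
Total mechanic-shifts = 36 over 7 shifts ⇒ peak ≥ ⌈36/7⌉ = 6, so 6 is optimal.

6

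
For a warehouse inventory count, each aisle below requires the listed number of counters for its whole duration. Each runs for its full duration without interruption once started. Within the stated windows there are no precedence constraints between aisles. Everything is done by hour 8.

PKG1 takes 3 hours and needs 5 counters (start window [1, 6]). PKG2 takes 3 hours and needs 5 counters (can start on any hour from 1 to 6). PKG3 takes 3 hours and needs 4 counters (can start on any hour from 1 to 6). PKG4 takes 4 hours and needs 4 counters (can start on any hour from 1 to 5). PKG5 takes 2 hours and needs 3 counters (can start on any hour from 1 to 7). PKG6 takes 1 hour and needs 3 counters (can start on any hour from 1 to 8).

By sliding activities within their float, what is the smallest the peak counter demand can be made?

9

Early-start (PKG1@1, PKG2@1, PKG3@1, PKG4@1, PKG5@1, PKG6@1) gives peak 24: h1:24  h2:21  h3:18  h4:4  h5:0  h6:0  h7:0  h8:0.
Shift PKG2→4, PKG4→4, PKG5→7, PKG6→8.
Schedule PKG1@1, PKG2@4, PKG3@1, PKG4@4, PKG5@7, PKG6@8: h1:9  h2:9  h3:9  h4:9  h5:9  h6:9  h7:7  h8:6 — peak 9.
Total counter-hours = 67 over 8 hours ⇒ peak ≥ ⌈67/8⌉ = 9, so 9 is optimal.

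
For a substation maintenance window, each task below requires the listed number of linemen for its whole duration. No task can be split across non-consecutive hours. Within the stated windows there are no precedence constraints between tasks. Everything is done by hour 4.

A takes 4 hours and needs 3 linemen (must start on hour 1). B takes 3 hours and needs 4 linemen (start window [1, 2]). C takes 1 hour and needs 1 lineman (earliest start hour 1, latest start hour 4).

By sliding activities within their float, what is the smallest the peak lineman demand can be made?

Early-start (A@1, B@1, C@1) gives peak 8: h1:8  h2:7  h3:7  h4:3.
Shift C→4.
Schedule A@1, B@1, C@4: h1:7  h2:7  h3:7  h4:4 — peak 7.
Total lineman-hours = 25 over 4 hours ⇒ peak ≥ ⌈25/4⌉ = 7, so 7 is optimal.

7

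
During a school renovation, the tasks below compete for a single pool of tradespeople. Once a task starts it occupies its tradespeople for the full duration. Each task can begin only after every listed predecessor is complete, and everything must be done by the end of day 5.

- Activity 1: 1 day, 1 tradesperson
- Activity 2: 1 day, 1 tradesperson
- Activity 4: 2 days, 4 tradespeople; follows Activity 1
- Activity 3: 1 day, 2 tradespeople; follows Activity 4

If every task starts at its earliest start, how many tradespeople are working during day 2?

4

At early start, day 2 has: Activity 4.
Demand: 4 = 4.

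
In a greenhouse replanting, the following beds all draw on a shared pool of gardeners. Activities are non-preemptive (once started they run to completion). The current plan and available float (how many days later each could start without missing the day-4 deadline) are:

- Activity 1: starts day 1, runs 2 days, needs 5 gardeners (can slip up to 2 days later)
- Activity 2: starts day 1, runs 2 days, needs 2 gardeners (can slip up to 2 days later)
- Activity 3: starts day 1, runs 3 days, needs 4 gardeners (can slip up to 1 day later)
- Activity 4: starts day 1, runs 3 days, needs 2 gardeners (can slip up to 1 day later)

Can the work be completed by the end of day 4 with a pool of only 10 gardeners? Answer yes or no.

The minimum achievable peak is 11; 10 < 11, so no feasible schedule stays within the cap.

no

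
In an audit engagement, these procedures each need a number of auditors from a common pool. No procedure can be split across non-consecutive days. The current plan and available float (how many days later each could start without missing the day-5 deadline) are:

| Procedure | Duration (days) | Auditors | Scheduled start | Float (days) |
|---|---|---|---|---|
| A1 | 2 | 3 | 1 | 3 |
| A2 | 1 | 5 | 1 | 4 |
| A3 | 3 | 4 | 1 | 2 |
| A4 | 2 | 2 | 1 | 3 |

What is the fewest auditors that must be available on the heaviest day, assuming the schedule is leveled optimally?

Early-start (A1@1, A2@1, A3@1, A4@1) gives peak 14: d1:14  d2:9  d3:4  d4:0  d5:0.
Shift A2→4, A4→3.
Schedule A1@1, A2@4, A3@1, A4@3: d1:7  d2:7  d3:6  d4:7  d5:0 — peak 7.

7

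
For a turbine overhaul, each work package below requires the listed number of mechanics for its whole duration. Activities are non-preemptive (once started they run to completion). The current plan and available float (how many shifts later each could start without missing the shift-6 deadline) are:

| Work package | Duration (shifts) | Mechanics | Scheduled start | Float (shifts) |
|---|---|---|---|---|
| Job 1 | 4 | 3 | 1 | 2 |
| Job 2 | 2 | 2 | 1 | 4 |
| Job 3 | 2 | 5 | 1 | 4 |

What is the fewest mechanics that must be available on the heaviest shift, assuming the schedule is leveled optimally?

5

Early-start (Job 1@1, Job 2@1, Job 3@1) gives peak 10: s1:10  s2:10  s3:3  s4:3  s5:0  s6:0.
Shift Job 3→5.
Schedule Job 1@1, Job 2@1, Job 3@5: s1:5  s2:5  s3:3  s4:3  s5:5  s6:5 — peak 5.
Total mechanic-shifts = 26 over 6 shifts ⇒ peak ≥ ⌈26/6⌉ = 5, so 5 is optimal.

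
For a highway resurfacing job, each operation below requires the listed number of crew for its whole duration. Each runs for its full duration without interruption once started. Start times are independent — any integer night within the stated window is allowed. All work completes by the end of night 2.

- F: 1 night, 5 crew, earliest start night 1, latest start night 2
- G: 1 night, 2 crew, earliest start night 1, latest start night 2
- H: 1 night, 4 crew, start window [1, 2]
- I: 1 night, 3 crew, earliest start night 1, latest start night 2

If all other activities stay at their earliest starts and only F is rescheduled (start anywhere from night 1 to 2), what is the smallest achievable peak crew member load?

F@1: n1:14  n2:0 → peak 14
F@2: n1:9  n2:5 → peak 9
Best is F@2, peak 9.

9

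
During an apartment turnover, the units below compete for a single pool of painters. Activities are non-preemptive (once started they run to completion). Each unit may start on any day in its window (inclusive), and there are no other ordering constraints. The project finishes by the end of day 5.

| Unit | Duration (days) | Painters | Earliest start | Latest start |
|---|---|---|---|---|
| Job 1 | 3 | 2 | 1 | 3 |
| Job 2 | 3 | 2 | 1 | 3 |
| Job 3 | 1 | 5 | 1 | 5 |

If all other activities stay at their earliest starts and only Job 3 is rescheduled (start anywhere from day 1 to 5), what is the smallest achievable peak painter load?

Job 3@1: d1:9  d2:4  d3:4  d4:0  d5:0 → peak 9
Job 3@2: d1:4  d2:9  d3:4  d4:0  d5:0 → peak 9
Job 3@3: d1:4  d2:4  d3:9  d4:0  d5:0 → peak 9
Job 3@4: d1:4  d2:4  d3:4  d4:5  d5:0 → peak 5
Job 3@5: d1:4  d2:4  d3:4  d4:0  d5:5 → peak 5
Best is Job 3@4, peak 5.

5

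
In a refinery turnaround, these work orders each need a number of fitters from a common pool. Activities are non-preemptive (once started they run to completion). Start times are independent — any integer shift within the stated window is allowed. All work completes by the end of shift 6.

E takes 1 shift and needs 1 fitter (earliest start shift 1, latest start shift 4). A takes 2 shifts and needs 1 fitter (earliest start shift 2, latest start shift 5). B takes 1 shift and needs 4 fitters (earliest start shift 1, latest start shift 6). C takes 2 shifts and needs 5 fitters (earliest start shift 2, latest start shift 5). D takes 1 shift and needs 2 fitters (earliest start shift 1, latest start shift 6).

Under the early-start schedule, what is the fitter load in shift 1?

At early start, shift 1 has: E, B, D.
Demand: 1 + 4 + 2 = 7.

7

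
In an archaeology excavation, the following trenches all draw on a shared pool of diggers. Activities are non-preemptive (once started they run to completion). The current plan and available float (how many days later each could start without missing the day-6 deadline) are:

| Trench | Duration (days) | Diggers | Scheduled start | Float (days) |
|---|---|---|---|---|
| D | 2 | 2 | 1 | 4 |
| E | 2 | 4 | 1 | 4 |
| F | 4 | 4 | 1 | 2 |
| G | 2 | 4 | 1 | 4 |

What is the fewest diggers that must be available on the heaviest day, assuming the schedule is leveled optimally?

8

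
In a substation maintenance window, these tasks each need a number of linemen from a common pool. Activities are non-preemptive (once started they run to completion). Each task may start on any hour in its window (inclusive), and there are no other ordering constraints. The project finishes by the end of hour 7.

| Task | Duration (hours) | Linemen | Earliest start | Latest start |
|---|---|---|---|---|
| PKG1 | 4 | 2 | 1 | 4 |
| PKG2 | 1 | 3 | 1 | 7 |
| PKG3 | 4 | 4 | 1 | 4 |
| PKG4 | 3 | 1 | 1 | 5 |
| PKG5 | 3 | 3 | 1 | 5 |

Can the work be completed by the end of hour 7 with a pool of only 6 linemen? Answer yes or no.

The minimum achievable peak is 7; 6 < 7, so no feasible schedule stays within the cap.

no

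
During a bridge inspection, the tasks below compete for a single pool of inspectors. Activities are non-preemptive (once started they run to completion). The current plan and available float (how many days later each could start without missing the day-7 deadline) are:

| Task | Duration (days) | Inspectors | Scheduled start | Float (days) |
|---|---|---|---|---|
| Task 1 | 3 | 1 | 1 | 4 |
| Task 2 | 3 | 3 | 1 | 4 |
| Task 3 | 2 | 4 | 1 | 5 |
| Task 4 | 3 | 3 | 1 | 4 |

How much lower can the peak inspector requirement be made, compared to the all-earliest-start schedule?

5

Early-start peak: d1:11  d2:11  d3:7  d4:0  d5:0  d6:0  d7:0 ⇒ 11.
Leveled (Task 1@1, Task 2@3, Task 3@1, Task 4@4): d1:5  d2:5  d3:4  d4:6  d5:6  d6:3  d7:0 ⇒ 6.
Reduction 11 − 6 = 5.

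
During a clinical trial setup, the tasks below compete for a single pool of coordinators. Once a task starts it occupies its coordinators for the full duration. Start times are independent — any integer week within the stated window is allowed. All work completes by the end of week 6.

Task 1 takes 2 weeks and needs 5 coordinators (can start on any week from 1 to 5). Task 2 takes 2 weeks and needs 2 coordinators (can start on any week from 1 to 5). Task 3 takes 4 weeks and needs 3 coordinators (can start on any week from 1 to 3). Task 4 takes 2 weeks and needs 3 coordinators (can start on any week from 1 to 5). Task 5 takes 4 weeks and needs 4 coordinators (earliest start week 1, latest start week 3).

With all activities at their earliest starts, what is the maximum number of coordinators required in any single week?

17

Early-start schedule: Task 1@1, Task 2@1, Task 3@1, Task 4@1, Task 5@1.
Load per week: week 1: 17, week 2: 17, week 3: 7, week 4: 7, week 5: 0, week 6: 0.
Peak is 17.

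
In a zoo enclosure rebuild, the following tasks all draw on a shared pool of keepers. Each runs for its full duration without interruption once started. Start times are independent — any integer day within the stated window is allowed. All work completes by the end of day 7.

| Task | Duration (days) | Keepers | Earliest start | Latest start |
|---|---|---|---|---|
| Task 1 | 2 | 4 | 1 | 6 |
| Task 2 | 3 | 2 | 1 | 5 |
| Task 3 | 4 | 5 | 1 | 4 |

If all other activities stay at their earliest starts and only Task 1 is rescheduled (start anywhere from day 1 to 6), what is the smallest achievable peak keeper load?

7

Task 1@1: d1:11  d2:11  d3:7  d4:5  d5:0  d6:0  d7:0 → peak 11
Task 1@2: d1:7  d2:11  d3:11  d4:5  d5:0  d6:0  d7:0 → peak 11
Task 1@3: d1:7  d2:7  d3:11  d4:9  d5:0  d6:0  d7:0 → peak 11
Task 1@4: d1:7  d2:7  d3:7  d4:9  d5:4  d6:0  d7:0 → peak 9
Task 1@5: d1:7  d2:7  d3:7  d4:5  d5:4  d6:4  d7:0 → peak 7
Task 1@6: d1:7  d2:7  d3:7  d4:5  d5:0  d6:4  d7:4 → peak 7
Best is Task 1@5, peak 7.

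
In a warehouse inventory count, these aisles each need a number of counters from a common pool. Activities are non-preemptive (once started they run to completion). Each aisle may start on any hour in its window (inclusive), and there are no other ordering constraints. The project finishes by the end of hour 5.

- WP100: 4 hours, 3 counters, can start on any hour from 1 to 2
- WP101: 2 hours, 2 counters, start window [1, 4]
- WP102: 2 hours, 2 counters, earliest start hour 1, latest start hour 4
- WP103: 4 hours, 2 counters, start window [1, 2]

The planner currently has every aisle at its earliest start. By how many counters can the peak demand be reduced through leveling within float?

2

Early-start peak: h1:9  h2:9  h3:5  h4:5  h5:0 ⇒ 9.
Leveled (WP100@1, WP101@1, WP102@3, WP103@1): h1:7  h2:7  h3:7  h4:7  h5:0 ⇒ 7.
Reduction 9 − 7 = 2.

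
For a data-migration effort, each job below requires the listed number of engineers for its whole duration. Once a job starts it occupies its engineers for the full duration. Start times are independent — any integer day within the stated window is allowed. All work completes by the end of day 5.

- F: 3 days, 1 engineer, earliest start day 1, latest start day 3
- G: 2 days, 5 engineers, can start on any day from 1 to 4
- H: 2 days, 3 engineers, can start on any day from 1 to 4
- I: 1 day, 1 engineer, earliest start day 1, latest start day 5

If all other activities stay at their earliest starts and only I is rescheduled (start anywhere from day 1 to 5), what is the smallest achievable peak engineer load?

I@1: d1:10  d2:9  d3:1  d4:0  d5:0 → peak 10
I@2: d1:9  d2:10  d3:1  d4:0  d5:0 → peak 10
I@3: d1:9  d2:9  d3:2  d4:0  d5:0 → peak 9
I@4: d1:9  d2:9  d3:1  d4:1  d5:0 → peak 9
I@5: d1:9  d2:9  d3:1  d4:0  d5:1 → peak 9
Best is I@3, peak 9.

9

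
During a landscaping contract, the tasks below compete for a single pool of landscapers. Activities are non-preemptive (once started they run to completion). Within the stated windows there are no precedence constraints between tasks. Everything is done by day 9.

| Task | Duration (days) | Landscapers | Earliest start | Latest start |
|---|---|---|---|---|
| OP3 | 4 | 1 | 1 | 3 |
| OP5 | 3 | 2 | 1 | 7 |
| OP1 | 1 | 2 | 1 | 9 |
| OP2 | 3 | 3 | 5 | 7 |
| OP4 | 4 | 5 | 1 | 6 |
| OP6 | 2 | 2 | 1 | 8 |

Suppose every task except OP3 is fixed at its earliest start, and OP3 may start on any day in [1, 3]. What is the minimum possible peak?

OP3@1: d1:12  d2:10  d3:8  d4:6  d5:3  d6:3  d7:3  d8:0  d9:0 → peak 12
OP3@2: d1:11  d2:10  d3:8  d4:6  d5:4  d6:3  d7:3  d8:0  d9:0 → peak 11
OP3@3: d1:11  d2:9  d3:8  d4:6  d5:4  d6:4  d7:3  d8:0  d9:0 → peak 11
Best is OP3@2, peak 11.

11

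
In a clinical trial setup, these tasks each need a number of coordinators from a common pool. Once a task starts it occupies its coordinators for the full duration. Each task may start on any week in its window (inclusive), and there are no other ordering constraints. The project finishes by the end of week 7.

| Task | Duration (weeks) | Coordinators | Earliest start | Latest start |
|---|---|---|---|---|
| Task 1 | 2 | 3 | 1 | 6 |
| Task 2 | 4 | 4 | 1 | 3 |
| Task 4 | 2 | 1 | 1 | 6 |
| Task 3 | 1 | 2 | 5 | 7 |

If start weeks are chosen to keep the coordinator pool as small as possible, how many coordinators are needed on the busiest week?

Early-start (Task 1@1, Task 2@1, Task 4@1, Task 3@5) gives peak 8: w1:8  w2:8  w3:4  w4:4  w5:2  w6:0  w7:0.
Shift Task 2→3, Task 3→7.
Schedule Task 1@1, Task 2@3, Task 4@1, Task 3@7: w1:4  w2:4  w3:4  w4:4  w5:4  w6:4  w7:2 — peak 4.
Total coordinator-weeks = 26 over 7 weeks ⇒ peak ≥ ⌈26/7⌉ = 4, so 4 is optimal.

4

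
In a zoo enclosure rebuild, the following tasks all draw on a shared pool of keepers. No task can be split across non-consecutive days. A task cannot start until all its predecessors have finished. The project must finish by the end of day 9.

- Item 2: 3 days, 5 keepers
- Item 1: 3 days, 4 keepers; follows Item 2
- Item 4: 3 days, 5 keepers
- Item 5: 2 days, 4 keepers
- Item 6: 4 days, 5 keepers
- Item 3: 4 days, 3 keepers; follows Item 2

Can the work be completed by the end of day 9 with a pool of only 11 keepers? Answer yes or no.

yes

Schedule Item 2@1, Item 1@4, Item 4@7, Item 5@5, Item 6@1, Item 3@5: d1:10  d2:10  d3:10  d4:9  d5:11  d6:11  d7:8  d8:8  d9:5 — peak 11 ≤ 11.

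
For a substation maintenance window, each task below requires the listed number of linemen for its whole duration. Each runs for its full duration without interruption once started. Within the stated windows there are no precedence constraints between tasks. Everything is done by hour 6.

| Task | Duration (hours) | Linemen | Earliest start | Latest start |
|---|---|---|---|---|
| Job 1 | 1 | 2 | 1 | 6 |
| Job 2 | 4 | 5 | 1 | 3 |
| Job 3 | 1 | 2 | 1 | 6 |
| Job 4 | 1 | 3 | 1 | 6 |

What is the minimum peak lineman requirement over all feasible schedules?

5

Early-start (Job 1@1, Job 2@1, Job 3@1, Job 4@1) gives peak 12: h1:12  h2:5  h3:5  h4:5  h5:0  h6:0.
Shift Job 2→2, Job 4→6.
Schedule Job 1@1, Job 2@2, Job 3@1, Job 4@6: h1:4  h2:5  h3:5  h4:5  h5:5  h6:3 — peak 5.
Total lineman-hours = 27 over 6 hours ⇒ peak ≥ ⌈27/6⌉ = 5, so 5 is optimal.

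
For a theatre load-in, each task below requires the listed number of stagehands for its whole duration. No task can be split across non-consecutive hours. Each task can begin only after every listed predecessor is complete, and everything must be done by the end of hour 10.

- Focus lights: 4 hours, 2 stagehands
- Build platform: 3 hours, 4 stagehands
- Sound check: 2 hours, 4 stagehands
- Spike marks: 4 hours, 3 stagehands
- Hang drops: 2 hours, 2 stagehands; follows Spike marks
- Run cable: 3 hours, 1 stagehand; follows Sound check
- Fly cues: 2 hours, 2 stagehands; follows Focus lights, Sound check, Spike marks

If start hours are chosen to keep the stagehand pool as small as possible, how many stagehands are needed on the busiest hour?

Early-start (Focus lights@1, Build platform@1, Sound check@1, Spike marks@1, Hang drops@5, Run cable@3, Fly cues@5) gives peak 13: h1:13  h2:13  h3:10  h4:6  h5:5  h6:4  h7:0  h8:0  h9:0  h10:0.
Shift Build platform→7, Spike marks→3, Hang drops→7, Fly cues→9.
Schedule Focus lights@1, Build platform@7, Sound check@1, Spike marks@3, Hang drops@7, Run cable@3, Fly cues@9: h1:6  h2:6  h3:6  h4:6  h5:4  h6:3  h7:6  h8:6  h9:6  h10:2 — peak 6.
Total stagehand-hours = 51 over 10 hours ⇒ peak ≥ ⌈51/10⌉ = 6, so 6 is optimal.

6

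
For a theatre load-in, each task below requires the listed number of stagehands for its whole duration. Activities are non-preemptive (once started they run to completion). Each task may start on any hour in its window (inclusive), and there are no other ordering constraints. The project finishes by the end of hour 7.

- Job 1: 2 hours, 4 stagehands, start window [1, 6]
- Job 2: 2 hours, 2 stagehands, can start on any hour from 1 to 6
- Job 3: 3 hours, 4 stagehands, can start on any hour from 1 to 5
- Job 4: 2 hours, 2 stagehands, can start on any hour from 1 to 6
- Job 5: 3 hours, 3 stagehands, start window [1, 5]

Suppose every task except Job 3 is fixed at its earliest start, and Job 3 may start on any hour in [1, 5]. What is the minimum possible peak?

Job 3@1: h1:15  h2:15  h3:7  h4:0  h5:0  h6:0  h7:0 → peak 15
Job 3@2: h1:11  h2:15  h3:7  h4:4  h5:0  h6:0  h7:0 → peak 15
Job 3@3: h1:11  h2:11  h3:7  h4:4  h5:4  h6:0  h7:0 → peak 11
Job 3@4: h1:11  h2:11  h3:3  h4:4  h5:4  h6:4  h7:0 → peak 11
Job 3@5: h1:11  h2:11  h3:3  h4:0  h5:4  h6:4  h7:4 → peak 11
Best is Job 3@3, peak 11.

11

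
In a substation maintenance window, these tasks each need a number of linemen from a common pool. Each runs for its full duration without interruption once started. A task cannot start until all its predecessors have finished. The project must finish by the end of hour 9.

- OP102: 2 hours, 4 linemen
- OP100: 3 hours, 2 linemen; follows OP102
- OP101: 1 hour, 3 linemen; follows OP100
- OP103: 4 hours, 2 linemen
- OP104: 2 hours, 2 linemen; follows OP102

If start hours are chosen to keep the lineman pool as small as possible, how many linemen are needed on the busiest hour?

4

Early-start (OP102@1, OP100@3, OP101@6, OP103@1, OP104@3) gives peak 6: h1:6  h2:6  h3:6  h4:6  h5:2  h6:3  h7:0  h8:0  h9:0.
Shift OP101→7, OP103→3, OP104→8.
Schedule OP102@1, OP100@3, OP101@7, OP103@3, OP104@8: h1:4  h2:4  h3:4  h4:4  h5:4  h6:2  h7:3  h8:2  h9:2 — peak 4.
Total lineman-hours = 29 over 9 hours ⇒ peak ≥ ⌈29/9⌉ = 4, so 4 is optimal.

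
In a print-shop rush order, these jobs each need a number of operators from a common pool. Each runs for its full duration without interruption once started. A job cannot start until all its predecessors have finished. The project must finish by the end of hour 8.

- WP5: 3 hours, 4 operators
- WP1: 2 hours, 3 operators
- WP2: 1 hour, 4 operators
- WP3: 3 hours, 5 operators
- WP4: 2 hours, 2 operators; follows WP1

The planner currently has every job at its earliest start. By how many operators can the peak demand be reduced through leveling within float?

Early-start peak: h1:16  h2:12  h3:11  h4:2  h5:0  h6:0  h7:0  h8:0 ⇒ 16.
Leveled (WP5@1, WP1@1, WP2@4, WP3@5, WP4@3): h1:7  h2:7  h3:6  h4:6  h5:5  h6:5  h7:5  h8:0 ⇒ 7.
Reduction 16 − 7 = 9.

9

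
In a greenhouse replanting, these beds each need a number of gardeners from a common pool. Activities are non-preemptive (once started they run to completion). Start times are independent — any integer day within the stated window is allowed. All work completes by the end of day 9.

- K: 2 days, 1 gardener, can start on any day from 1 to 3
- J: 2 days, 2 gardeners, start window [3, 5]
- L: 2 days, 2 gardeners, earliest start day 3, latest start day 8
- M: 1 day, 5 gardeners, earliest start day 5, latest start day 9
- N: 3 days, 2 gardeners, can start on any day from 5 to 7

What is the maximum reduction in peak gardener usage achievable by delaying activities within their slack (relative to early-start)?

2

Early-start peak: d1:1  d2:1  d3:4  d4:4  d5:7  d6:2  d7:2  d8:0  d9:0 ⇒ 7.
Leveled (K@1, J@3, L@3, M@5, N@6): d1:1  d2:1  d3:4  d4:4  d5:5  d6:2  d7:2  d8:2  d9:0 ⇒ 5.
Reduction 7 − 5 = 2.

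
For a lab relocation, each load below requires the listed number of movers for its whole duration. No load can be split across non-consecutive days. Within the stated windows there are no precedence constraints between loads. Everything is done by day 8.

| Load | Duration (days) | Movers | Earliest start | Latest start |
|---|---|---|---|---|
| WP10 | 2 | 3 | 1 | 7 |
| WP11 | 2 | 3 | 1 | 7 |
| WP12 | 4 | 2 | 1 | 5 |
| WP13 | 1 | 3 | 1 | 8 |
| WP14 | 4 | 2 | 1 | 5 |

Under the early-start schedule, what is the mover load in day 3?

4

At early start, day 3 has: WP12, WP14.
Demand: 2 + 2 = 4.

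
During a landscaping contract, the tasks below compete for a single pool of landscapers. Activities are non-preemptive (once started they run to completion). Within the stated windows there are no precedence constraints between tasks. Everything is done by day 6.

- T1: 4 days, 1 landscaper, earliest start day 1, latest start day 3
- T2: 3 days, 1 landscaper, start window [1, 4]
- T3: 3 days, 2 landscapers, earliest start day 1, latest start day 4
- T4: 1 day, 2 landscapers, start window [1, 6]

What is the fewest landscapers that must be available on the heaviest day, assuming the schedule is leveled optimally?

3

Early-start (T1@1, T2@1, T3@1, T4@1) gives peak 6: d1:6  d2:4  d3:4  d4:1  d5:0  d6:0.
Shift T2→4, T4→5.
Schedule T1@1, T2@4, T3@1, T4@5: d1:3  d2:3  d3:3  d4:2  d5:3  d6:1 — peak 3.
Total landscaper-days = 15 over 6 days ⇒ peak ≥ ⌈15/6⌉ = 3, so 3 is optimal.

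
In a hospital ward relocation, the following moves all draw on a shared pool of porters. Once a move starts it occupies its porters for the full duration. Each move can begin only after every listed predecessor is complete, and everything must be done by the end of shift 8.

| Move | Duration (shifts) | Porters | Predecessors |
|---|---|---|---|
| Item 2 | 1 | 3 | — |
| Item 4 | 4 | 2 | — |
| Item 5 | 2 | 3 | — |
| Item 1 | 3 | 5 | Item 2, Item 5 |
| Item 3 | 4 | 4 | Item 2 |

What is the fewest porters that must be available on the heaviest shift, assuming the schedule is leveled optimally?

7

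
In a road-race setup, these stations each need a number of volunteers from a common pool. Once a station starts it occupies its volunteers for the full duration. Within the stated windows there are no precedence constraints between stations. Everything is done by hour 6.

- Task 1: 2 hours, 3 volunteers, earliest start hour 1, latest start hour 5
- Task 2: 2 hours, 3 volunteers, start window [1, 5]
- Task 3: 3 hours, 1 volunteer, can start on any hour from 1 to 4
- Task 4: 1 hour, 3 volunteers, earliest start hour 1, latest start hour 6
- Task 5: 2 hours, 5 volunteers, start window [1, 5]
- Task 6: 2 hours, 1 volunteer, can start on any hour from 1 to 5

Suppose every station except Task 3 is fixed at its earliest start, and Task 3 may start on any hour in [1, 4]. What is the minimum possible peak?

Task 3@1: h1:16  h2:13  h3:1  h4:0  h5:0  h6:0 → peak 16
Task 3@2: h1:15  h2:13  h3:1  h4:1  h5:0  h6:0 → peak 15
Task 3@3: h1:15  h2:12  h3:1  h4:1  h5:1  h6:0 → peak 15
Task 3@4: h1:15  h2:12  h3:0  h4:1  h5:1  h6:1 → peak 15
Best is Task 3@2, peak 15.

15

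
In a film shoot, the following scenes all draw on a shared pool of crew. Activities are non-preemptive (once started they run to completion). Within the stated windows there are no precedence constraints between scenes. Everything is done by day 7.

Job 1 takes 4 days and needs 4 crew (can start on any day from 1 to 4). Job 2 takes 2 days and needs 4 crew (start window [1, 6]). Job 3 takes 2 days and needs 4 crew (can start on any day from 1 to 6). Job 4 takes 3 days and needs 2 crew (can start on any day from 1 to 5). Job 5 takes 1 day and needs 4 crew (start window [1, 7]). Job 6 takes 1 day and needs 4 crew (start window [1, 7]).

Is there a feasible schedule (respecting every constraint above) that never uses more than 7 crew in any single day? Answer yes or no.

no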